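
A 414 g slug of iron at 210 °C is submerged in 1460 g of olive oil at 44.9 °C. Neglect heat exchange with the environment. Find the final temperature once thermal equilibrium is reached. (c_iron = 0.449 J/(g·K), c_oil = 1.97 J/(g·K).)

T_f ≈ 54.9 °C

T_f is the heat-capacity-weighted average of the initial temperatures:
T_f = (185.89×210 + 2876.2×44.9) / (185.89 + 2876.2)
    = 168177 / 3062.1 ≈ 54.92 °C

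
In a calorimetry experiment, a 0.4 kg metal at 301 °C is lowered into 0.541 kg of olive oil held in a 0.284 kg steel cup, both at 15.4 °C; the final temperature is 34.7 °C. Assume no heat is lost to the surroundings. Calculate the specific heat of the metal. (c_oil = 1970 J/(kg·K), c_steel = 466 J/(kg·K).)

Heat gained plus heat lost sum to zero:
0.4·c·(34.7 − 301) + 0.541·1970·(34.7 − 15.4) + 0.284·466·(34.7 − 15.4) = 0
-106.52 c = -23124
c = -23124/-106.52 ≈ 217.1 J/(kg·K)

c ≈ 217 J/(kg·K)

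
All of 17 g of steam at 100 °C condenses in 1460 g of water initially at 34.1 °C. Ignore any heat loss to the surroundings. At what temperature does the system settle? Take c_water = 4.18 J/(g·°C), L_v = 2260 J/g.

T_f ≈ 41.1 °C

Conservation of energy gives ΣQ = 0:
steam→water at 100 °C releases m L_v = 17·2260 = 38420; condensed water 100 °C→T: 71.06(T − 100); original water: 6102.8(T − 34.1)
6173.9 T = 38420 + 7106 + 208105 = 253631
T ≈ 41.08 °C — below 100 °C, confirming all the steam condensed.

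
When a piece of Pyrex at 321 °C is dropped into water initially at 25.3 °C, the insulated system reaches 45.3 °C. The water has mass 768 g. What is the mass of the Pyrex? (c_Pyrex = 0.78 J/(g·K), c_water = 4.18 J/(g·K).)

Heat lost by the Pyrex = heat gained by the water:
m×0.78×(321 − 45.3) = 768×4.18×(45.3 − 25.3)
215.05 m = 64205  ⇒  m ≈ 298.6 g

m ≈ 299 g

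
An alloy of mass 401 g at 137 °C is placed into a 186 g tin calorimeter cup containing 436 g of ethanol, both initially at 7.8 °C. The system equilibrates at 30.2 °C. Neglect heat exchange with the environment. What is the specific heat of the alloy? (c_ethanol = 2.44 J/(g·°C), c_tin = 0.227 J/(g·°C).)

Heat gained plus heat lost sum to zero:
401·c·(30.2 − 137) + 436·2.44·(30.2 − 7.8) + 186·0.227·(30.2 − 7.8) = 0
-42827 c = -24776
c = -24776/-42827 ≈ 0.5785 J/(g·°C)

c ≈ 0.579 J/(g·°C)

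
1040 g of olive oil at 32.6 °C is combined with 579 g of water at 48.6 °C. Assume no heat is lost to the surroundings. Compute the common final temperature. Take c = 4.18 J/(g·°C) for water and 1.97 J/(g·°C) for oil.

Set heat shed by the hot body equal to heat absorbed by the cold body:
579·4.18·(48.6 − T) = 1040·1.97·(T − 32.6)
2420.2(48.6 − T) = 2048.8(T − 32.6)
4469 T = 184414  ⇒  T ≈ 41.26 °C

T_f ≈ 41.3 °C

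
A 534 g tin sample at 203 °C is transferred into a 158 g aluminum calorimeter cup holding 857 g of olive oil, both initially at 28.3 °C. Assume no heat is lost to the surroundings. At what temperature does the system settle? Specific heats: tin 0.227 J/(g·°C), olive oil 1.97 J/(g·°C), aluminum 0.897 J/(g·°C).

T_f ≈ 39.2 °C

T_f = Σ m_i c_i T_i / Σ m_i c_i:
T_f = (121.22*203 + 1688.3*28.3 + 141.73*28.3) / (121.22 + 1688.3 + 141.73)
    = 76397 / 1951.2 ≈ 39.15 °C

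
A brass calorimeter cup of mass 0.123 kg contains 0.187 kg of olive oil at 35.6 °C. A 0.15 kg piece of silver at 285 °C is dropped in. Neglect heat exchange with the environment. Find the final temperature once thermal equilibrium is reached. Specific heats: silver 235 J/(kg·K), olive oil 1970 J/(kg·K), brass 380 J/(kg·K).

T_f ≈ 55.1 °C

T_f is the heat-capacity-weighted average of the initial temperatures:
T_f = (35.25*285 + 368.39*35.6 + 46.74*35.6) / (35.25 + 368.39 + 46.74)
    = 24825 / 450.38 ≈ 55.12 °C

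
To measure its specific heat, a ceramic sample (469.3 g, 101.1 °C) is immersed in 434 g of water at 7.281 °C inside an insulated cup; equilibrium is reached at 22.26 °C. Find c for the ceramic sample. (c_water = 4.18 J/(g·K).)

m_s c (T_s − T_f) = m_water c_water (T_f − T_0):
469.3×c×(101.1 − 22.26) = 434×4.18×(22.26 − 7.281)
37000 c = 27174  ⇒  c ≈ 0.7344 J/(g·K)

c ≈ 0.734 J/(g·K)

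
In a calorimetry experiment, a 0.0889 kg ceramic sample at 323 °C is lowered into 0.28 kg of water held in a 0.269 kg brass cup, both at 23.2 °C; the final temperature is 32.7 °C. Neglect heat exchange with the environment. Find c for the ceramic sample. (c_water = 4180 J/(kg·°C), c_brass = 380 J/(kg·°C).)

c ≈ 468 J/(kg·°C)

Energy conservation, ΣQ = 0:
0.0889×c×(32.7 − 323) + 0.28×4180×(32.7 − 23.2) + 0.269×380×(32.7 − 23.2) = 0
-25.81 c = -12090
c = -12090/-25.81 ≈ 468.5 J/(kg·°C)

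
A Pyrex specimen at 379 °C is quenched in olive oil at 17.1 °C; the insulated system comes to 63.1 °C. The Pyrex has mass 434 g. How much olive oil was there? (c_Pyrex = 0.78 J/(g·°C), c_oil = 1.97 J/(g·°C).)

|Q_Pyrex| = |Q_oil|:
434×0.78×(379 − 63.1) = m×1.97×(63.1 − 17.1)
90.62 m = 106938  ⇒  m ≈ 1180 g

m ≈ 1180 g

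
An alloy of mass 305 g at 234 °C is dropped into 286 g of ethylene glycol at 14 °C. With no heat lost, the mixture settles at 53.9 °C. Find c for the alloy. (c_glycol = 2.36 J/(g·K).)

Setting the total heat transfer to zero:
305×c×(53.9 − 234) + 286×2.36×(53.9 − 14) = 0
-54930 c = -26931
c = -26931/-54930 ≈ 0.4903 J/(g·K)

c ≈ 0.49 J/(g·K)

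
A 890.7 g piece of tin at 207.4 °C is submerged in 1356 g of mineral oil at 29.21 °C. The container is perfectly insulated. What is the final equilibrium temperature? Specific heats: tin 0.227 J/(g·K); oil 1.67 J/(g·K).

Conservation of energy gives ΣQ = 0:
890.7·0.227·(T − 207.4) + 1356·1.67·(T − 29.21) = 0
202.19(T − 207.4) + 2264.5(T − 29.21) = 0
2466.7 T = 108081
T = 108081 / 2466.7 = 43.8 °C

T_f ≈ 43.8 °C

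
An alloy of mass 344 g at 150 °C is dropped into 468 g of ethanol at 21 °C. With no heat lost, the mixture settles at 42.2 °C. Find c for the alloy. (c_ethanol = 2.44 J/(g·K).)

c ≈ 0.653 J/(g·K)

Heat lost by the alloy = heat gained by the ethanol:
344×c×(150 − 42.2) = 468×2.44×(42.2 − 21)
37083 c = 24209  ⇒  c ≈ 0.6528 J/(g·K)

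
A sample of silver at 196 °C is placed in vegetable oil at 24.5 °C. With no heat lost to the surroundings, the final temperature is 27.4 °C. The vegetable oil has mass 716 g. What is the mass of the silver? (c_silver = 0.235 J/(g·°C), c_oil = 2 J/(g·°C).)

m ≈ 105 g

|Q_silver| = |Q_oil|:
m×0.235×(196 − 27.4) = 716×2×(27.4 − 24.5)
39.62 m = 4152.8  ⇒  m ≈ 104.8 g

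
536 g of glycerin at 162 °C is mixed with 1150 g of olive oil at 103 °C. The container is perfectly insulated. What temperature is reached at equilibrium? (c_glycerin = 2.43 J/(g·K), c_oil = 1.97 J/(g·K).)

T_f ≈ 124.5 °C

T_f = Σ m_i c_i T_i / Σ m_i c_i:
T_f = (1302.5·162 + 2265.5·103) / (1302.5 + 2265.5)
    = 444348 / 3568 ≈ 124.54 °C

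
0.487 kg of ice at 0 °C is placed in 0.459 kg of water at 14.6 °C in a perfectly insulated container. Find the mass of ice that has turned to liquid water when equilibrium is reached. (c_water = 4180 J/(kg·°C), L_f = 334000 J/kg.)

m_melted ≈ 0.0839 kg

Heat available from the water dropping to 0 °C: 0.459·4180·14.6 = 28012 J.
To melt every bit of ice: 0.487·334000 = 162658 J.
28012 J < 162658 J, so only part of the ice melts and the system sits at 0 °C.
m_melted·334000 = 28012  ⇒  m_melted ≈ 0.08387 kg.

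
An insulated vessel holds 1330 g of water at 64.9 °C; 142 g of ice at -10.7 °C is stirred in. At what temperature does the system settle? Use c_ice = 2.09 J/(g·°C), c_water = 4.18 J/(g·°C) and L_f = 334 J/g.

Sum of m c ΔT and latent-heat terms is zero:
warm ice to 0 °C: 142·2.09·(0 − (-10.7)) = 3175.5
  melt ice: 142·334 = 47428
  warm the meltwater: 593.56 T
  water cools: 1330·4.18·(T − 64.9) = 5559.4(T − 64.9)
6153 T = 360805 − 50604 = 310202
T ≈ 50.42 °C — above 0 °C, consistent with complete melting.

T_f ≈ 50.4 °C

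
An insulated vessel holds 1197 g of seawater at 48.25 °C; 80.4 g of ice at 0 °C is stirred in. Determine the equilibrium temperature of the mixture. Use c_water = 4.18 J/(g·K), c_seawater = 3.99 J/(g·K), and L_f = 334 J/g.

T_f ≈ 39.8 °C

Energy conservation, ΣQ = 0:
fusion: m_ice L_f = 80.4×334 = 26854
  warm the meltwater: 336.07 T
  seawater cools: 1197×3.99×(T − 48.25) = 4776(T − 48.25)
5112.1 T = 230443 − 26854 = 203590
T ≈ 39.83 °C — above 0 °C, consistent with complete melting.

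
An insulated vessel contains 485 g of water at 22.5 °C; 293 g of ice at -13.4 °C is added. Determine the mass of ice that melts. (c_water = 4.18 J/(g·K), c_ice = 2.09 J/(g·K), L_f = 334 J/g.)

Water can give up m c ΔT = 485·4.18·22.5 = 45614 J before reaching 0 °C.
Warming the ice to 0 °C takes 293·2.09·13.4 = 8205.8 J, leaving 37408 J for melting.
To melt every bit of ice: 293·334 = 97862 J.
37408 J < 97862 J, so only part of the ice melts and the system sits at 0 °C.
m_melt = 37408 / L_f = 112 g.

m_melted ≈ 112 g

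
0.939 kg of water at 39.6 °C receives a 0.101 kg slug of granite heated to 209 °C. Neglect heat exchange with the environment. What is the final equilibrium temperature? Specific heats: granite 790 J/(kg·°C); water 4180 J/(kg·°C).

T_f ≈ 43.0 °C

Net heat exchanged in the isolated system is zero:
0.101×790×(T − 209) + 0.939×4180×(T − 39.6) = 0
79.79(T − 209) + 3925(T − 39.6) = 0
(79.79 + 3925) T = 79.79×209 + 3925×39.6
T = 172107/4004.8 ≈ 42.98 °C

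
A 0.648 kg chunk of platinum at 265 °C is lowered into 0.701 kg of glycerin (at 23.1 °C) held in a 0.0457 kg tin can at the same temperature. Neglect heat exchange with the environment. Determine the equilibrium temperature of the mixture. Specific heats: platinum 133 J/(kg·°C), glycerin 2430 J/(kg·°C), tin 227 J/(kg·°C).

T_f ≈ 34.7 °C

Let T be the final temperature. ΣQ_i = 0:
0.648·133·(T − 265) + 0.701·2430·(T − 23.1) + 0.0457·227·(T − 23.1) = 0
(86.18 + 1703.4 + 10.37) T = 86.18·265 + 1703.4·23.1 + 10.37·23.1
T = 62428 / 1800 = 34.7 °C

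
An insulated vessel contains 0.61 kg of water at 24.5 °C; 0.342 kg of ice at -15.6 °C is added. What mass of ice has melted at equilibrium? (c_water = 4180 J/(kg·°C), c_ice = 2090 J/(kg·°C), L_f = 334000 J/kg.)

m_melted ≈ 0.154 kg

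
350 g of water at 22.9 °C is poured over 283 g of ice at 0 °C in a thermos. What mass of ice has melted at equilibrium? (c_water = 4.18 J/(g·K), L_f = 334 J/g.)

Water can give up m c ΔT = 350·4.18·22.9 = 33503 J before reaching 0 °C.
To melt every bit of ice: 283·334 = 94522 J.
Since 33503 < 94522 J, not all the ice melts; equilibrium is at 0 °C.
Mass melted = 33503/334 ≈ 100.3 g.

m_melted ≈ 100 g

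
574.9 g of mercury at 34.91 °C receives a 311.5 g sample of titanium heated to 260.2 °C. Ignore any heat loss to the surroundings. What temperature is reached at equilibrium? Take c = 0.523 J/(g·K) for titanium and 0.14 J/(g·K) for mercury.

Heat gained plus heat lost sum to zero:
311.5*0.523*(T − 260.2) + 574.9*0.14*(T − 34.91) = 0
162.91(T − 260.2) + 80.49(T − 34.91) = 0
(162.91 + 80.49) T = 162.91*260.2 + 80.49*34.91
T ≈ 185.70 °C

T_f ≈ 185.7 °C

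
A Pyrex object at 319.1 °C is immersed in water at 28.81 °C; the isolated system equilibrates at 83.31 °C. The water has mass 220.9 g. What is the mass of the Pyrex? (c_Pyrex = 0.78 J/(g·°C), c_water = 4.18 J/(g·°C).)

Taking heat into each body as positive, Σ m c ΔT = 0:
m·0.78·(83.31 − 319.1) + 220.9·4.18·(83.31 − 28.81) = 0
-183.92 m = -50323
m = -50323/-183.92 ≈ 273.6 g

m ≈ 274 g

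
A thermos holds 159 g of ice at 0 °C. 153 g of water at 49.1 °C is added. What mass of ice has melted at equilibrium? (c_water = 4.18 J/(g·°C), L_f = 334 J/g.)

Cooling the water to 0 °C releases 153×4.18×49.1 = 31401 J.
To melt every bit of ice: 159×334 = 53106 J.
That's not enough to melt it all — equilibrium is at 0 °C with ice remaining.
m_melted×334 = 31401  ⇒  m_melted ≈ 94.02 g.

m_melted ≈ 94 g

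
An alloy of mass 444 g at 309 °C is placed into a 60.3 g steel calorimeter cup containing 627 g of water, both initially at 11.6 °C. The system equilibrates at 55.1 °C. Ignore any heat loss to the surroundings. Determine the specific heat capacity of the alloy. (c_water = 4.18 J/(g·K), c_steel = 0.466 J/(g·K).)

c ≈ 1.02 J/(g·K)

Setting the total heat transfer to zero:
444·c·(55.1 − 309) + 627·4.18·(55.1 − 11.6) + 60.3·0.466·(55.1 − 11.6) = 0
-112732 c = -115230
c = -115230/-112732 ≈ 1.022 J/(g·K)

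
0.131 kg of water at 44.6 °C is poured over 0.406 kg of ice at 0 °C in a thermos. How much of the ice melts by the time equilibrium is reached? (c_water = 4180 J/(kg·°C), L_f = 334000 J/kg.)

m_melted ≈ 0.0731 kg

Cooling the water to 0 °C releases 0.131·4180·44.6 = 24422 J.
To melt every bit of ice: 0.406·334000 = 135604 J.
That's not enough to melt it all — equilibrium is at 0 °C with ice remaining.
m_melt = 24422 / L_f = 0.07312 kg.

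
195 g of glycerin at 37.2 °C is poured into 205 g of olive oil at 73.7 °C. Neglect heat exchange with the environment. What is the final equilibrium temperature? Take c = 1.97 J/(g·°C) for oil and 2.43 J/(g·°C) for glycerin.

T_f ≈ 54.0 °C

Taking heat into each body as positive, Σ m c ΔT = 0:
205×1.97×(T − 73.7) + 195×2.43×(T − 37.2) = 0
877.7 T = 47391
T ≈ 53.99 °C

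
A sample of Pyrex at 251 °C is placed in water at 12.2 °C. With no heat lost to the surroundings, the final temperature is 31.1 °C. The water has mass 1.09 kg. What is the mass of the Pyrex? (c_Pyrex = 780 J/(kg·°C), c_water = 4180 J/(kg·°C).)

m ≈ 0.502 kg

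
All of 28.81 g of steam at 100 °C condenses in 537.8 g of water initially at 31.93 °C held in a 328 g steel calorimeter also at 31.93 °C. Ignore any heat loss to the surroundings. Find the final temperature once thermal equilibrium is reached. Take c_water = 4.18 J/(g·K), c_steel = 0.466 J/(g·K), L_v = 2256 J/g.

T_f ≈ 61.0 °C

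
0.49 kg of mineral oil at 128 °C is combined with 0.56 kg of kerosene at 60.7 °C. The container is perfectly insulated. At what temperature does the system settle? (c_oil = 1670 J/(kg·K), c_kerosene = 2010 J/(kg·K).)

Taking heat into each body as positive, Σ m c ΔT = 0:
0.49·1670·(T − 128) + 0.56·2010·(T − 60.7) = 0
(818.3 + 1125.6) T = 818.3·128 + 1125.6·60.7
T ≈ 89.03 °C

T_f ≈ 89.0 °C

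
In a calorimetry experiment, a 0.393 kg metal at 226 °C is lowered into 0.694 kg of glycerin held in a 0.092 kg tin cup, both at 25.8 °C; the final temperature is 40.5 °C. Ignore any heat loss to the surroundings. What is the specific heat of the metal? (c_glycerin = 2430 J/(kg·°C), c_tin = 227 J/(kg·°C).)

Taking heat into each body as positive, Σ m c ΔT = 0:
0.393·c·(40.5 − 226) + 0.694·2430·(40.5 − 25.8) + 0.092·227·(40.5 − 25.8) = 0
-72.9 c = -25097
c = -25097/-72.9 ≈ 344.3 J/(kg·°C)

c ≈ 344 J/(kg·°C)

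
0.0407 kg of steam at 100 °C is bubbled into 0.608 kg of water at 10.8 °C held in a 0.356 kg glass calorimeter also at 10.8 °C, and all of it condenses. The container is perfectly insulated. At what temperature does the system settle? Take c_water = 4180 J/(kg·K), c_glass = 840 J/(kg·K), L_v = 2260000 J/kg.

Sum of m c ΔT and latent-heat terms is zero:
steam→water at 100 °C releases m L_v = 0.0407·2260000 = 91982
  condensate cools 100→T: 0.0407·4180·(T − 100) = 170.13(T − 100)
  water warms: 0.608·4180·(T − 10.8) = 2541.4(T − 10.8)
  glass cup: 0.356·840·(T − 10.8) = 299.04(T − 10.8)
3010.6 T = 91982 + 17013 + 30677 = 139672
T ≈ 46.39 °C (< 100 °C, so full condensation is consistent).

T_f ≈ 46.4 °C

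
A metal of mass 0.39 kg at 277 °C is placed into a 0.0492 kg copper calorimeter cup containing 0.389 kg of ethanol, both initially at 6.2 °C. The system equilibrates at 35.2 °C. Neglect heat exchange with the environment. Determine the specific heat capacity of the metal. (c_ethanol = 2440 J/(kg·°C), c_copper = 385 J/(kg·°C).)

c ≈ 298 J/(kg·°C)

Conservation of energy gives ΣQ = 0:
0.39·c·(35.2 − 277) + 0.389·2440·(35.2 − 6.2) + 0.0492·385·(35.2 − 6.2) = 0
-94.3 c = -28075
c = -28075/-94.3 ≈ 297.7 J/(kg·°C)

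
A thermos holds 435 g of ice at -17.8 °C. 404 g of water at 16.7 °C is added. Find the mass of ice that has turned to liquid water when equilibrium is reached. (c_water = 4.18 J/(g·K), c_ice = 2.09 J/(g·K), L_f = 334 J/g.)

m_melted ≈ 36 g

Water can give up m c ΔT = 404·4.18·16.7 = 28202 J before reaching 0 °C.
Warming the ice to 0 °C takes 435·2.09·17.8 = 16183 J, leaving 12019 J for melting.
Fully melting the ice requires m_ice L_f = 435·334 = 145290 J.
That's not enough to melt it all — equilibrium is at 0 °C with ice remaining.
m_melt = 12019 / L_f = 35.98 g.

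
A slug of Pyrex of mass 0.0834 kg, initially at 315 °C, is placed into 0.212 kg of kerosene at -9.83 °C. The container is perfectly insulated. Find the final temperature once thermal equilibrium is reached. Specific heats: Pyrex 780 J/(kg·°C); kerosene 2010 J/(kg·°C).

|Q_Pyrex| = |Q_kerosene|:
0.0834·780·(315 − T) = 0.212·2010·(T − (-9.83))
65.05(315 − T) = 426.12(T − (-9.83))
491.17 T = 16303  ⇒  T ≈ 33.19 °C

T_f ≈ 33.2 °C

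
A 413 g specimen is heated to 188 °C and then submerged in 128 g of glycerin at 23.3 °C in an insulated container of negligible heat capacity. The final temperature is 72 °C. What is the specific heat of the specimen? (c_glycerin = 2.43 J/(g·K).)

Let T be the final temperature. ΣQ_i = 0:
413×c×(72 − 188) + 128×2.43×(72 − 23.3) = 0
-47908 c = -15148
c = -15148/-47908 ≈ 0.3162 J/(g·K)

c ≈ 0.316 J/(g·K)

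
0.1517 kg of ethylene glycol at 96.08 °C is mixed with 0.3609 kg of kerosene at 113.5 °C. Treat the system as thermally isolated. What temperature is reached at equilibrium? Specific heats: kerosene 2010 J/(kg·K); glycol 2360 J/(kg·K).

T_f ≈ 107.7 °C

T_f = Σ m_i c_i T_i / Σ m_i c_i:
T_f = (725.41×113.5 + 358.01×96.08) / (725.41 + 358.01)
    = 116732 / 1083.4 ≈ 107.74 °C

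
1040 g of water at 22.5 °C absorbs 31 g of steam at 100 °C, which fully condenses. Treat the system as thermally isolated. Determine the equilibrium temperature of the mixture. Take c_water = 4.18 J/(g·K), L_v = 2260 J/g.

T_f ≈ 40.4 °C

Taking heat into each body as positive, Σ m c ΔT = 0:
steam→water at 100 °C releases m L_v = 31×2260 = 70060; condensed water 100 °C→T: 129.58(T − 100); water warms: 1040×4.18×(T − 22.5) = 4347.2(T − 22.5)
4476.8 T = 70060 + 12958 + 97812 = 180830
T ≈ 40.39 °C — below 100 °C, confirming all the steam condensed.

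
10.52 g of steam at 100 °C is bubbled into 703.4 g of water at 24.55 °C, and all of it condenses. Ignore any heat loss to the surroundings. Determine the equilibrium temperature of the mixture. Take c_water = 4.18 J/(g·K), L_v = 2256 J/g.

T_f ≈ 33.6 °C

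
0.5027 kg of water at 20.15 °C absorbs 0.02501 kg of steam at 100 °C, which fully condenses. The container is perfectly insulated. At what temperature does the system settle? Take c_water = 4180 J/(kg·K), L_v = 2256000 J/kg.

Heat gained plus heat lost sum to zero:
steam→water at 100 °C releases m L_v = 0.02501×2256000 = 56423
  condensed water 100 °C→T: 104.54(T − 100)
  original water: 2101.3(T − 20.15)
2205.8 T = 56423 + 10454 + 42341 = 109218
T ≈ 49.51 °C — below 100 °C, confirming all the steam condensed.

T_f ≈ 49.5 °C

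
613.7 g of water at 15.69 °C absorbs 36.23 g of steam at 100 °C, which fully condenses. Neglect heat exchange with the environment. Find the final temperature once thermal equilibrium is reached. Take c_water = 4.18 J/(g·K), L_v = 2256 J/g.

Conservation of energy gives ΣQ = 0:
steam→water at 100 °C releases m L_v = 36.23·2256 = 81735; condensed water 100 °C→T: 151.44(T − 100); original water: 2565.3(T − 15.69)
2716.7 T = 81735 + 15144 + 40249 = 137128
T ≈ 50.48 °C (< 100 °C, so full condensation is consistent).

T_f ≈ 50.5 °C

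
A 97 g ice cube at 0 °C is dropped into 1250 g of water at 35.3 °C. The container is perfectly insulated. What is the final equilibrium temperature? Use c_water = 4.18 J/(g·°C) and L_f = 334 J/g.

T_f ≈ 27.0 °C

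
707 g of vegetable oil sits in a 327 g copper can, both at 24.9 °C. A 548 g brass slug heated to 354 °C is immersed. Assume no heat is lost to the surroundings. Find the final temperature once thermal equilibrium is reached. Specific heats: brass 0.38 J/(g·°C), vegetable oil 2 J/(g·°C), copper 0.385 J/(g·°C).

Conservation of energy gives ΣQ = 0:
548*0.38*(T − 354) + 707*2*(T − 24.9) + 327*0.385*(T − 24.9) = 0
1748.1 T = 112060
T = 112060 / 1748.1 = 64.1 °C

T_f ≈ 64.1 °C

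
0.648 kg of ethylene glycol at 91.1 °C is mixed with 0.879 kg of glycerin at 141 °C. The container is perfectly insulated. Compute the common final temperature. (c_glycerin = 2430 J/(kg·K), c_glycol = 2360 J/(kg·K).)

Net heat exchanged in the isolated system is zero:
0.879×2430×(T − 141) + 0.648×2360×(T − 91.1) = 0
2136(T − 141) + 1529.3(T − 91.1) = 0
3665.2 T = 440489
T = 440489/3665.2 ≈ 120.18 °C

T_f ≈ 120.2 °C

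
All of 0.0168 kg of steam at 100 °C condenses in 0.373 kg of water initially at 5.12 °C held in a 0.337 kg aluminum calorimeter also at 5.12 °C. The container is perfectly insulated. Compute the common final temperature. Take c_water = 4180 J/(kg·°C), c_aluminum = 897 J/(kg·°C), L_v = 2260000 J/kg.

T_f ≈ 28.2 °C

Energy balance with sensible and latent terms:
condense steam: −0.0168×2260000 = −37968; condensed water 100 °C→T: 70.22(T − 100); water warms: 0.373×4180×(T − 5.12) = 1559.1(T − 5.12); aluminum cup: 0.337×897×(T − 5.12) = 302.29(T − 5.12)
1931.7 T = 37968 + 7022.4 + 9530.5 = 54521
T ≈ 28.23 °C, under the boiling point, so the assumption holds.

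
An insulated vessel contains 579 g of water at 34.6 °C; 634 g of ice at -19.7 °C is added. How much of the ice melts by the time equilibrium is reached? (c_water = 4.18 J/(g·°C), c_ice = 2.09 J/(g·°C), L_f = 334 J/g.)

m_melted ≈ 173 g

Water can give up m c ΔT = 579·4.18·34.6 = 83740 J before reaching 0 °C.
Of that, 634·2.09·19.7 = 26104 J goes to bring the ice to 0 °C, leaving 57636 J.
To melt every bit of ice: 634·334 = 211756 J.
Since 57636 < 211756 J, not all the ice melts; equilibrium is at 0 °C.
m_melted·334 = 57636  ⇒  m_melted ≈ 172.6 g.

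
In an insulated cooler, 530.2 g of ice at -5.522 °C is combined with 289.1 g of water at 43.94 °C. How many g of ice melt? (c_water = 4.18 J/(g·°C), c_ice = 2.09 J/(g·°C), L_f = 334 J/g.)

m_melted ≈ 141 g

Cooling the water to 0 °C releases 289.1×4.18×43.94 = 53099 J.
Of that, 530.2×2.09×5.522 = 6119 J goes to bring the ice to 0 °C, leaving 46980 J.
Melting all 530.2 g of ice would need 530.2×334 = 177087 J.
That's not enough to melt it all — equilibrium is at 0 °C with ice remaining.
m_melt = 46980 / L_f = 140.7 g.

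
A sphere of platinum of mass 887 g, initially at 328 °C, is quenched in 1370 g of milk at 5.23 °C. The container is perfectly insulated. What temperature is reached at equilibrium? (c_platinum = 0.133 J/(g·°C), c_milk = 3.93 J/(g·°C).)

T_f = Σ m_i c_i T_i / Σ m_i c_i:
T_f = (117.97*328 + 5384.1*5.23) / (117.97 + 5384.1)
    = 66853 / 5502.1 ≈ 12.15 °C

T_f ≈ 12.2 °C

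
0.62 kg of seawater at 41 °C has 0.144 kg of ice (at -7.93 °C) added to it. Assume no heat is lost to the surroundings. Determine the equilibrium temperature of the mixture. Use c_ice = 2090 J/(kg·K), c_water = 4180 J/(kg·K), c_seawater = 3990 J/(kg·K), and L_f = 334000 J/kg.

T_f ≈ 16.6 °C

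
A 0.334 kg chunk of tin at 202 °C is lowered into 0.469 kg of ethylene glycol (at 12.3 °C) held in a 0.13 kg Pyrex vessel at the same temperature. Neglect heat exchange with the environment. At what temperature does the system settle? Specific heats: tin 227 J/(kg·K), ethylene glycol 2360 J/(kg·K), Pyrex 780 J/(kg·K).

T_f ≈ 23.5 °C

Conservation of energy gives ΣQ = 0:
0.334·227·(T − 202) + 0.469·2360·(T − 12.3) + 0.13·780·(T − 12.3) = 0
(75.82 + 1106.8 + 101.4) T = 75.82·202 + 1106.8·12.3 + 101.4·12.3
T = 30177/1284.1 ≈ 23.50 °C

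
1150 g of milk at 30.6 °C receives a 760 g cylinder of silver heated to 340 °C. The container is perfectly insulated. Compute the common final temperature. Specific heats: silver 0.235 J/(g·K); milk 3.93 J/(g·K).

T_f ≈ 42.4 °C

Taking heat into each body as positive, Σ m c ΔT = 0:
760·0.235·(T − 340) + 1150·3.93·(T − 30.6) = 0
178.6(T − 340) + 4519.5(T − 30.6) = 0
(178.6 + 4519.5) T = 178.6·340 + 4519.5·30.6
T = 199021/4698.1 ≈ 42.36 °C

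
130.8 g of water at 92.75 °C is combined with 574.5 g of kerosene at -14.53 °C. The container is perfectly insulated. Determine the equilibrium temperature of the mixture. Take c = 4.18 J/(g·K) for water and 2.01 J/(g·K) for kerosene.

Set heat shed by the hot body equal to heat absorbed by the cold body:
130.8*4.18*(92.75 − T) = 574.5*2.01*(T − (-14.53))
546.74(92.75 − T) = 1154.7(T − (-14.53))
1701.5 T = 33932  ⇒  T ≈ 19.94 °C

T_f ≈ 19.9 °C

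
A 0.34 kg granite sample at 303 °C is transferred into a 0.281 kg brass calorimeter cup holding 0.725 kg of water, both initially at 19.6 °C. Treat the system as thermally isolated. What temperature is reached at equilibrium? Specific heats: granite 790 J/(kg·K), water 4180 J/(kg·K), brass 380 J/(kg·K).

T_f is the heat-capacity-weighted average of the initial temperatures:
T_f = (268.6·303 + 3030.5·19.6 + 106.78·19.6) / (268.6 + 3030.5 + 106.78)
    = 142876 / 3405.9 ≈ 41.95 °C

T_f ≈ 41.9 °C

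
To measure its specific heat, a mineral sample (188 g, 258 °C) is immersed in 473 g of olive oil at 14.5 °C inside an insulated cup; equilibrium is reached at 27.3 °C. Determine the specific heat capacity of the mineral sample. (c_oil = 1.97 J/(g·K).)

c ≈ 0.275 J/(g·K)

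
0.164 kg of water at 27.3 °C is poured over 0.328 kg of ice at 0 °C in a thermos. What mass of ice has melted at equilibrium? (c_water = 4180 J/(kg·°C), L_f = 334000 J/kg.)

m_melted ≈ 0.056 kg

Cooling the water to 0 °C releases 0.164·4180·27.3 = 18715 J.
To melt every bit of ice: 0.328·334000 = 109552 J.
That's not enough to melt it all — equilibrium is at 0 °C with ice remaining.
Mass melted = 18715/334000 ≈ 0.05603 kg.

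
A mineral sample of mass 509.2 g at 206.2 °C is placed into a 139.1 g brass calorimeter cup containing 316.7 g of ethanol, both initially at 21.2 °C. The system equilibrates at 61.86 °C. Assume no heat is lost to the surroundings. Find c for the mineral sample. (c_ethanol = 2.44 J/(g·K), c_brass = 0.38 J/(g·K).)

c ≈ 0.457 J/(g·K)

Let T be the final temperature. ΣQ_i = 0:
509.2×c×(61.86 − 206.2) + 316.7×2.44×(61.86 − 21.2) + 139.1×0.38×(61.86 − 21.2) = 0
-73498 c = -33569
c = -33569/-73498 ≈ 0.4567 J/(g·K)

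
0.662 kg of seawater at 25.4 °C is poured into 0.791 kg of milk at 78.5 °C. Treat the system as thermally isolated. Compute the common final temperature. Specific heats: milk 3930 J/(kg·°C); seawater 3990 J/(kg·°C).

T_f ≈ 54.1 °C

T_f = Σ m_i c_i T_i / Σ m_i c_i:
T_f = (3108.6×78.5 + 2641.4×25.4) / (3108.6 + 2641.4)
    = 311119 / 5750 ≈ 54.11 °C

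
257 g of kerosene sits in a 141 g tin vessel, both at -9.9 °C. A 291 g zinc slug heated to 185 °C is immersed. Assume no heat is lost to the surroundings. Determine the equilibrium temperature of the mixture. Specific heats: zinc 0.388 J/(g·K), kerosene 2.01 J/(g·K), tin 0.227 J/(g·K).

T_f ≈ 23.4 °C

Net heat exchanged in the isolated system is zero:
291×0.388×(T − 185) + 257×2.01×(T − (-9.9)) + 141×0.227×(T − (-9.9)) = 0
661.48 T = 15457
T = 15457 / 661.48 = 23.4 °C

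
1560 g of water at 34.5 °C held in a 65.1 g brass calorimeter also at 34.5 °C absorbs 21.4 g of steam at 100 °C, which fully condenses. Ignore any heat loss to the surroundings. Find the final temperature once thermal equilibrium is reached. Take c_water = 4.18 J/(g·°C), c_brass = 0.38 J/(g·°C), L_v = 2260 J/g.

T_f ≈ 42.7 °C

Heat gained plus heat lost sum to zero:
steam→water at 100 °C releases m L_v = 21.4·2260 = 48364
  condensed water 100 °C→T: 89.45(T − 100)
  water warms: 1560·4.18·(T − 34.5) = 6520.8(T − 34.5)
  cup: 24.74(T − 34.5)
6635 T = 48364 + 8945.2 + 225821 = 283130
T ≈ 42.67 °C — below 100 °C, confirming all the steam condensed.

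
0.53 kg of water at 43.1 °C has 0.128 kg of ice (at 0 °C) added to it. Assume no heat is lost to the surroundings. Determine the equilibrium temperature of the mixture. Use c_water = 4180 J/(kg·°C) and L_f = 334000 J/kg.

Heat gained plus heat lost sum to zero:
latent heat to melt: 0.128·334000 = 42752; warm the meltwater: 535.04 T; water cools: 0.53·4180·(T − 43.1) = 2215.4(T − 43.1)
2750.4 T = 95484 − 42752 = 52732
T ≈ 19.17 °C. Since T > 0 °C, the all-ice-melts assumption holds.

T_f ≈ 19.2 °C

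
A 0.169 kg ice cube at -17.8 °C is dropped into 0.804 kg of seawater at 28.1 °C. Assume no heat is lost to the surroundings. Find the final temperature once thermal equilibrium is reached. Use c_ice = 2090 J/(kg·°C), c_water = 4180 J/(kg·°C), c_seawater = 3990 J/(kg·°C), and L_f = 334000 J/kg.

T_f ≈ 7.0 °C

Energy conservation, ΣQ = 0:
warm ice to 0 °C: 0.169×2090×(0 − (-17.8)) = 6287.1
  latent heat to melt: 0.169×334000 = 56446
  warm the meltwater: 706.42 T
  seawater: 3208(T − 28.1)
3914.4 T = 90144 − 62733 = 27411
T ≈ 7.00 °C — above 0 °C, consistent with complete melting.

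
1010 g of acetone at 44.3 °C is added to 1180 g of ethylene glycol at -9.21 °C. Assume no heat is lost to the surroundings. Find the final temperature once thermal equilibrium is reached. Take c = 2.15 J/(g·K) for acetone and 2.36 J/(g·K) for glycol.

T_f ≈ 14.2 °C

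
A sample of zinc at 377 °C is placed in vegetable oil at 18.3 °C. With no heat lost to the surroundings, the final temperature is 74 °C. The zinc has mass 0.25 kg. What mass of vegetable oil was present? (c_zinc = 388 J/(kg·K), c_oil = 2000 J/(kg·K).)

Net heat exchanged in the isolated system is zero:
0.25×388×(74 − 377) + m×2000×(74 − 18.3) = 0
111400 m = 29391
m = 29391/111400 ≈ 0.2638 kg

m ≈ 0.264 kg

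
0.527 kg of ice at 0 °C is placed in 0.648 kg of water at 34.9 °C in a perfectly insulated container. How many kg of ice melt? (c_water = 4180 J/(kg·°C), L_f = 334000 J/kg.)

m_melted ≈ 0.283 kg

Heat available from the water dropping to 0 °C: 0.648·4180·34.9 = 94532 J.
Fully melting the ice requires m_ice L_f = 0.527·334000 = 176018 J.
94532 J < 176018 J, so only part of the ice melts and the system sits at 0 °C.
m_melted·334000 = 94532  ⇒  m_melted ≈ 0.283 kg.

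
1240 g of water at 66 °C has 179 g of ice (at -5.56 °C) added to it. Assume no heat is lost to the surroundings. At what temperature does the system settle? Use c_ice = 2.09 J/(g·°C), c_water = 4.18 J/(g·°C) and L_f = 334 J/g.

Sum of m c ΔT and latent-heat terms is zero:
warm ice to 0 °C: 179×2.09×(0 − (-5.56)) = 2080.1
  latent heat to melt: 179×334 = 59786
  warm the meltwater: 748.22 T
  water: 5183.2(T − 66)
5931.4 T = 342091 − 61866 = 280225
T ≈ 47.24 °C (positive, so assuming full melt was valid).

T_f ≈ 47.2 °C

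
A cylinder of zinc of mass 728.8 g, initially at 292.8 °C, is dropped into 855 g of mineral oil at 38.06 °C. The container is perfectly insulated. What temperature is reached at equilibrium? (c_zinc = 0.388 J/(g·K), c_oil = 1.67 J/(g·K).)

T_f ≈ 80.2 °C

Heat gained plus heat lost sum to zero:
728.8*0.388*(T − 292.8) + 855*1.67*(T − 38.06) = 0
282.77(T − 292.8) + 1427.8(T − 38.06) = 0
1710.6 T = 137140
T = 137140/1710.6 ≈ 80.17 °C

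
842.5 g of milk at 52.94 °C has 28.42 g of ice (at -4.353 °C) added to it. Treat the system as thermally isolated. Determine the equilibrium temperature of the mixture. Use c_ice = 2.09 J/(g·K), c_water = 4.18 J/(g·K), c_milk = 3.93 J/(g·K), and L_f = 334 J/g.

T_f ≈ 48.3 °C

Let T be the final temperature. ΣQ_i = 0:
ice -4.353→0 °C: 28.42·2.09·4.353 = 258.56; melt ice: 28.42·334 = 9492.3; meltwater 0→T: 28.42·4.18·T = 118.8 T; milk: 3311(T − 52.94)
3429.8 T = 175286 − 9750.8 = 165535
T ≈ 48.26 °C — above 0 °C, consistent with complete melting.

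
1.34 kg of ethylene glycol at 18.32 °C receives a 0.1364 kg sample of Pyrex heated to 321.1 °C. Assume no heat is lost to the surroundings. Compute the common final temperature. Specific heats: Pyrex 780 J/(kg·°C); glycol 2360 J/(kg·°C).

T_f ≈ 28.2 °C

T_f is the heat-capacity-weighted average of the initial temperatures:
T_f = (106.39×321.1 + 3162.4×18.32) / (106.39 + 3162.4)
    = 92098 / 3268.8 ≈ 28.17 °C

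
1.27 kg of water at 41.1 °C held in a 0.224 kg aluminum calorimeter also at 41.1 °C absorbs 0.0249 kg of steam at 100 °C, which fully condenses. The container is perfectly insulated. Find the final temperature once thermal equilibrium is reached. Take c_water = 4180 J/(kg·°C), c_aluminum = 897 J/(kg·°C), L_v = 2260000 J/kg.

T_f ≈ 52.2 °C

Setting the total heat transfer to zero:
latent heat released on condensation: 0.0249×2260000 = 56274; condensed water 100 °C→T: 104.08(T − 100); original water: 5308.6(T − 41.1); aluminum cup: 0.224×897×(T − 41.1) = 200.93(T − 41.1)
5613.6 T = 56274 + 10408 + 226442 = 293124
T ≈ 52.22 °C, under the boiling point, so the assumption holds.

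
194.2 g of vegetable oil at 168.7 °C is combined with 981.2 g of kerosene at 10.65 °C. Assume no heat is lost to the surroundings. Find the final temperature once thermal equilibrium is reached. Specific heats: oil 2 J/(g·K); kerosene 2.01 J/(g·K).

T_f ≈ 36.7 °C

Let T be the final temperature. ΣQ_i = 0:
194.2*2*(T − 168.7) + 981.2*2.01*(T − 10.65) = 0
2360.6 T = 86527
T = 86527 / 2360.6 = 36.7 °C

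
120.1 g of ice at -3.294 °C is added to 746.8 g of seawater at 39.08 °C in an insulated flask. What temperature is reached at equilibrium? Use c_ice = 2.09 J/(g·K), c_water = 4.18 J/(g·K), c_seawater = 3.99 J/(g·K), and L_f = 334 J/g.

T_f ≈ 21.7 °C

Heat gained plus heat lost sum to zero:
warm ice to 0 °C: 120.1×2.09×(0 − (-3.294)) = 826.82; latent heat to melt: 120.1×334 = 40113; meltwater 0→T: 120.1×4.18×T = 502.02 T; seawater cools: 746.8×3.99×(T − 39.08) = 2979.7(T − 39.08)
3481.8 T = 116448 − 40940 = 75508
T ≈ 21.69 °C. Since T > 0 °C, the all-ice-melts assumption holds.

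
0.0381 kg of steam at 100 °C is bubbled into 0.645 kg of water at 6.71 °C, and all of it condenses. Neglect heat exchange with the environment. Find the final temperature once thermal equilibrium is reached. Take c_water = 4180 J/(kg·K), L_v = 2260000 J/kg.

Setting the total heat transfer to zero:
steam→water at 100 °C releases m L_v = 0.0381×2260000 = 86106
  condensate cools 100→T: 0.0381×4180×(T − 100) = 159.26(T − 100)
  water warms: 0.645×4180×(T − 6.71) = 2696.1(T − 6.71)
2855.4 T = 86106 + 15926 + 18091 = 120123
T ≈ 42.07 °C (< 100 °C, so full condensation is consistent).

T_f ≈ 42.1 °C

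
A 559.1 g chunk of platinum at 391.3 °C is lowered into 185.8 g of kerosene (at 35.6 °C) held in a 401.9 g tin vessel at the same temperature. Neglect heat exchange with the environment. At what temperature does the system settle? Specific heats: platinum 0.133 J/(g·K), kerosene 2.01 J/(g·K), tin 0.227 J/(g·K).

T_f ≈ 84.7 °C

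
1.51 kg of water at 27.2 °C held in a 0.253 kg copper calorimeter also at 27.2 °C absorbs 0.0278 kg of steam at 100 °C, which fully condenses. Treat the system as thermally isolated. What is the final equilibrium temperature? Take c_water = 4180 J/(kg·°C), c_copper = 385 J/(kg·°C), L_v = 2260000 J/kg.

T_f ≈ 38.1 °C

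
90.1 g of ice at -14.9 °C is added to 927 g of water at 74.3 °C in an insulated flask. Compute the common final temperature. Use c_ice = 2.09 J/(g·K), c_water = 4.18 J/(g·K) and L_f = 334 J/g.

Heat gained plus heat lost sum to zero:
ice -14.9→0 °C: 90.1·2.09·14.9 = 2805.8; latent heat to melt: 90.1·334 = 30093; warm the meltwater: 376.62 T; water: 3874.9(T − 74.3)
4251.5 T = 287902 − 32899 = 255003
T ≈ 59.98 °C (positive, so assuming full melt was valid).

T_f ≈ 60.0 °C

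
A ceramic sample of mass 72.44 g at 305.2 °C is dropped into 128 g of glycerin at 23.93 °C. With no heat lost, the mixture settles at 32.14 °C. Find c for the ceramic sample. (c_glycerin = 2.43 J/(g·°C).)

Energy conservation, ΣQ = 0:
72.44×c×(32.14 − 305.2) + 128×2.43×(32.14 − 23.93) = 0
-19780 c = -2553.6
c = -2553.6/-19780 ≈ 0.1291 J/(g·°C)

c ≈ 0.129 J/(g·°C)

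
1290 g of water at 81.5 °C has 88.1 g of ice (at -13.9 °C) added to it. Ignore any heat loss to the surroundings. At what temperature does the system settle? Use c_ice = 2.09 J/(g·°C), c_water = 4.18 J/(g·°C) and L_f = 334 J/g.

T_f ≈ 70.7 °C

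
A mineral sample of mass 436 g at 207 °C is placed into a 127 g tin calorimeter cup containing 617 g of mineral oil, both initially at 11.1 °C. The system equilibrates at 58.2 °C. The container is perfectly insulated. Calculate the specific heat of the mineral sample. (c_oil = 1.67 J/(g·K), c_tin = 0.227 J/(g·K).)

Setting the total heat transfer to zero:
436·c·(58.2 − 207) + 617·1.67·(58.2 − 11.1) + 127·0.227·(58.2 − 11.1) = 0
-64877 c = -49889
c = -49889/-64877 ≈ 0.769 J/(g·K)

c ≈ 0.769 J/(g·K)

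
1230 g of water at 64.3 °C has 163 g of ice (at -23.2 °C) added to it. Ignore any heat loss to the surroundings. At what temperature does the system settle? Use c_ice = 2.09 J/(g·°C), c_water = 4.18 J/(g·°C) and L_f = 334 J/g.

T_f ≈ 46.1 °C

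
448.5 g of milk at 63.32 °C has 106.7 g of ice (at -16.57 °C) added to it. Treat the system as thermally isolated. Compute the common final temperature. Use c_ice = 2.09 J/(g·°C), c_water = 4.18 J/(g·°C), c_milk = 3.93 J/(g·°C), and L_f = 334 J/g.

Energy balance with sensible and latent terms:
warm ice to 0 °C: 106.7·2.09·(0 − (-16.57)) = 3695.2
  fusion: m_ice L_f = 106.7·334 = 35638
  meltwater 0→T: 106.7·4.18·T = 446.01 T
  milk cools: 448.5·3.93·(T − 63.32) = 1762.6(T − 63.32)
2208.6 T = 111608 − 39333 = 72275
T ≈ 32.72 °C (positive, so assuming full melt was valid).

T_f ≈ 32.7 °C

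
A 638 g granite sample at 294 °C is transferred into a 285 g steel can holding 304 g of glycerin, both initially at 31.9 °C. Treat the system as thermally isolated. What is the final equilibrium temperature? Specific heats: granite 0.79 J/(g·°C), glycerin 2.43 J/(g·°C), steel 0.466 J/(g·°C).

T_f ≈ 127.9 °C

Conservation of energy gives ΣQ = 0:
638*0.79*(T − 294) + 304*2.43*(T − 31.9) + 285*0.466*(T − 31.9) = 0
504.02(T − 294) + 738.72(T − 31.9) + 132.81(T − 31.9) = 0
1375.6 T = 175984
T = 175984 / 1375.6 = 128 °C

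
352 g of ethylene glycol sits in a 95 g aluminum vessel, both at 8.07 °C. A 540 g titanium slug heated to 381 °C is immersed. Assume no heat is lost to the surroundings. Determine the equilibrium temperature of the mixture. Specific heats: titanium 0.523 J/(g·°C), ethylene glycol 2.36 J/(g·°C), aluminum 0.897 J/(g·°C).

T_f ≈ 96.0 °C

Setting the total heat transfer to zero:
540*0.523*(T − 381) + 352*2.36*(T − 8.07) + 95*0.897*(T − 8.07) = 0
1198.4 T = 114994
T = 114994/1198.4 ≈ 95.96 °C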